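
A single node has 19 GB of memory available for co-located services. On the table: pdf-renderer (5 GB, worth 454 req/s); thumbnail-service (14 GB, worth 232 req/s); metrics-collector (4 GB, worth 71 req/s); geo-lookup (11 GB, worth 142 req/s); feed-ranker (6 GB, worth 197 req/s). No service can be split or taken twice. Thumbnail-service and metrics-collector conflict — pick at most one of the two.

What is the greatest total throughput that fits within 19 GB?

Taking pdf-renderer + metrics-collector + feed-ranker: 15 GB used, 722 in throughput.
That's the maximum — no feasible swap from here does better than 722.

722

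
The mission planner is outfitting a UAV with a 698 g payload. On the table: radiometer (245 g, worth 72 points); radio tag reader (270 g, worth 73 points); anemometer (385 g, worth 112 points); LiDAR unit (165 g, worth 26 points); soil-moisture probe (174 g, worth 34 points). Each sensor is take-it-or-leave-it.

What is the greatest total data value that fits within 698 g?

185

A density-first pass picks radiometer + anemometer — 184 at 630 g.
The 245 g tied up in radiometer is better spent on radio tag reader — total rises to 185 (655 g).
No other feasible combination exceeds 185.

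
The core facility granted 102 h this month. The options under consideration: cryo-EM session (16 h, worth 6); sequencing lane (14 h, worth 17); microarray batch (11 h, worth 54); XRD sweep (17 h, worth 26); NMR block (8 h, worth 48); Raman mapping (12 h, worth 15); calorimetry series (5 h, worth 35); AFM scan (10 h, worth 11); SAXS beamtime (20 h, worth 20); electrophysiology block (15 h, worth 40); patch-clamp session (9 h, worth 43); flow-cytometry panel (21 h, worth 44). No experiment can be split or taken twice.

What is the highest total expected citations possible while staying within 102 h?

Taking the top-ratio experiments first gives microarray batch + XRD sweep + NMR block + Raman mapping + calorimetry series + electrophysiology block + patch-clamp session + flow-cytometry panel for 305 (98 h).
Replace Raman mapping with sequencing lane: the trade gains 2 net, giving 307 at 100 h.
Runner-up microarray batch + XRD sweep + NMR block + Raman mapping + calorimetry series + electrophysiology block + patch-clamp session + flow-cytometry panel tops out at 305.

307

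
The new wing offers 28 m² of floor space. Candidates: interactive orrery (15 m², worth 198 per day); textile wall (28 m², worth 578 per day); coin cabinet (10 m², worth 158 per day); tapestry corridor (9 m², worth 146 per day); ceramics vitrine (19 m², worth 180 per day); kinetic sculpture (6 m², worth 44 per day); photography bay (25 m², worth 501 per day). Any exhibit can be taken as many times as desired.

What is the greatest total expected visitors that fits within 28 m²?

Textile wall uses 28 of the 28 m² and totals 578.

578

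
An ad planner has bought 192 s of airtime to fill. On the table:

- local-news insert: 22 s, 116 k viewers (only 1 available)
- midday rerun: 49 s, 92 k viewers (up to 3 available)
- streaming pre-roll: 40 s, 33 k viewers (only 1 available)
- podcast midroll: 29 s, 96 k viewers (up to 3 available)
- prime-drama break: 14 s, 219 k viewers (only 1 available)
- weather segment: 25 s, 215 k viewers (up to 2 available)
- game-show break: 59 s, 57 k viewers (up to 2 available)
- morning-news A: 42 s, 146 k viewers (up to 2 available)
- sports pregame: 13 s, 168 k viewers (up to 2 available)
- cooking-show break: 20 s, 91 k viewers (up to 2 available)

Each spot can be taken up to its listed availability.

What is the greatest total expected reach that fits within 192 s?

1384

By expected reach per s: prime-drama break 15.64, sports pregame 12.92, weather segment 8.60 lead.
A density-first pass picks local-news insert + podcast midroll + prime-drama break + 2×weather segment + 2×sports pregame + 2×cooking-show break — 1379 at 181 s.
Dropping cooking-show break frees 20 s; slotting in podcast midroll (29 s) lifts the total to 1384 at 190 s.
The spare 2 s is too small for any remaining spot, and no exchange beats 1384.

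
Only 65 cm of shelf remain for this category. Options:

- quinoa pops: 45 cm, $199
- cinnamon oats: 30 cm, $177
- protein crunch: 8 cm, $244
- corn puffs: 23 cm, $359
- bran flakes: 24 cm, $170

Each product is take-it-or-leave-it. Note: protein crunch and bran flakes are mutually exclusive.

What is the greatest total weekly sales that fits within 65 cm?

780

Cinnamon oats + protein crunch + corn puffs uses 61 of the 65 cm and totals 780.
An exhaustive check of the 32 subsets confirms 780.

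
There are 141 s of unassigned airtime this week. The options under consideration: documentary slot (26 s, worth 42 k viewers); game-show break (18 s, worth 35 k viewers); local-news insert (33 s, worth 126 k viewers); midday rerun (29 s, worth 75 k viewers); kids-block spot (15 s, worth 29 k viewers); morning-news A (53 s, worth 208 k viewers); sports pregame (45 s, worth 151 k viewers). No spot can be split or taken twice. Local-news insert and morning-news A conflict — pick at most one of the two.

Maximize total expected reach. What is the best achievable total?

434

Density check — morning-news A 3.92, local-news insert 3.82, sports pregame 3.36 are the best per s.
Taking midday rerun + morning-news A + sports pregame: 127 s used, 434 in expected reach.
An exhaustive check of the 128 subsets confirms 434.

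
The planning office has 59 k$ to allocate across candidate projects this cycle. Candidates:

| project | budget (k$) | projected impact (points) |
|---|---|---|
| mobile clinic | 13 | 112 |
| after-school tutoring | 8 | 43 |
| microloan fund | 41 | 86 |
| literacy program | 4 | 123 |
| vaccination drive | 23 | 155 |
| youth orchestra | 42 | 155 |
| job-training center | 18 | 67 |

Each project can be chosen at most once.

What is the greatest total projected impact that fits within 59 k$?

A density-first pass picks mobile clinic + after-school tutoring + literacy program + vaccination drive — 433 at 48 k$.
Replace after-school tutoring with job-training center: the trade gains 24 net, giving 457 at 58 k$.
No other feasible combination exceeds 457.

457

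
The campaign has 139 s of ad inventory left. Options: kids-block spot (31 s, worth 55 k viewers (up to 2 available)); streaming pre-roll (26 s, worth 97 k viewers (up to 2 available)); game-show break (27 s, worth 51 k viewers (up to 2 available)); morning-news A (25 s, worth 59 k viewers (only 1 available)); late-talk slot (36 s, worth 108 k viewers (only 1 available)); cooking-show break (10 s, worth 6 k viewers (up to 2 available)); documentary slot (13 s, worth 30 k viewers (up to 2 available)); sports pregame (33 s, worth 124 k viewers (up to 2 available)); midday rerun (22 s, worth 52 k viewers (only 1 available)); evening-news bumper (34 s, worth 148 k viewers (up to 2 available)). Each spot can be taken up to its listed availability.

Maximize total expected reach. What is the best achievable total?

544

Taking 2×sports pregame + 2×evening-news bumper: 134 s used, 544 in expected reach.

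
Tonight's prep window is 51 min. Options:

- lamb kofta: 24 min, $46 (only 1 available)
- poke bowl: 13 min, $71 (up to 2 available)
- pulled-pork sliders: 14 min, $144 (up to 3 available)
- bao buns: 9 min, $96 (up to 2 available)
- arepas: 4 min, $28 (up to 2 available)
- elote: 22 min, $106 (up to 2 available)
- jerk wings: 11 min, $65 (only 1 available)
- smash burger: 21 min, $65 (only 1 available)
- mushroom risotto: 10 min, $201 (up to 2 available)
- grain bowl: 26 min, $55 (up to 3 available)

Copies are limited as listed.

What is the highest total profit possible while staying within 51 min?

Filling by ratio: 2×bao buns + 2×arepas + 2×mushroom risotto for 650, with 5 min left unused.
Replace bao buns with pulled-pork sliders: the trade gains 48 net, giving 698 at 51 min.
Every other selection either busts 51 min or exceeds an availability limit or fails to beat 698.

698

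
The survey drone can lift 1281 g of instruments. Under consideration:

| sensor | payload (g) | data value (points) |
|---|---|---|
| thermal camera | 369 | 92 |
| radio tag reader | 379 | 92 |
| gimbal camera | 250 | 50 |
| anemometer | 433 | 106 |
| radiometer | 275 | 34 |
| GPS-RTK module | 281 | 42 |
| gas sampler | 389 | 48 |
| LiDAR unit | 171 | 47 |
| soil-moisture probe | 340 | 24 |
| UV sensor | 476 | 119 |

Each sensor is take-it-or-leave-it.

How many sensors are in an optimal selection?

Best achievable data value is 317.
For example thermal camera + anemometer + UV sensor achieves it, using 1278 g.
All optima have 3 sensors.

3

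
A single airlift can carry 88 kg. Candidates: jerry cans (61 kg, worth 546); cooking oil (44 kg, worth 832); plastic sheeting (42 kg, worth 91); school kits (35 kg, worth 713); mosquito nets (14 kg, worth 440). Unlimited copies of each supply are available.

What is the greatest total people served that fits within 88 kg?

The ratio ordering already packs tightly: 6×mosquito nets, 84 kg, 2640.

2640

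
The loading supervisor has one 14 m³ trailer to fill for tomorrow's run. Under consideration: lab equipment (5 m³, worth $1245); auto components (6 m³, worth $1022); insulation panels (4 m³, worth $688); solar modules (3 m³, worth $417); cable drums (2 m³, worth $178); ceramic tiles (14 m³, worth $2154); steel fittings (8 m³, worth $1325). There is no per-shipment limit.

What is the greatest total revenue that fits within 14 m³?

3178

Best packing: 2×lab equipment + insulation panels — 14 m³, 3178 total.
That's the maximum — no swap from here does better than 3178.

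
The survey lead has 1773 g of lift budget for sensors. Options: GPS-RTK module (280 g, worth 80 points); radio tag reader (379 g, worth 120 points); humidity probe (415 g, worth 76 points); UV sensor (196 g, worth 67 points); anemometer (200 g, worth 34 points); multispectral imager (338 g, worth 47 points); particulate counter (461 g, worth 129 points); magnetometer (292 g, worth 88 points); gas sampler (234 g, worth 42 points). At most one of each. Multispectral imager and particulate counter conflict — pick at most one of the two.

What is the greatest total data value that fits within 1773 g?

Best packing: GPS-RTK module + radio tag reader + UV sensor + particulate counter + magnetometer — 1608 g, 484 total.

484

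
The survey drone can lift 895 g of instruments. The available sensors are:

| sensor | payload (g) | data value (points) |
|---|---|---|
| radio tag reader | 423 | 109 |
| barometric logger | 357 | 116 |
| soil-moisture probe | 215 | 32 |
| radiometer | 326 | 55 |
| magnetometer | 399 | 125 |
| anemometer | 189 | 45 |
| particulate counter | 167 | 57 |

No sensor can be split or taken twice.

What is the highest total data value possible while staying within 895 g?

241

Taking the top-ratio sensors first gives barometric logger + anemometer + particulate counter for 218 (713 g).
Replace anemometer and particulate counter with magnetometer: the trade gains 23 net, giving 241 at 756 g.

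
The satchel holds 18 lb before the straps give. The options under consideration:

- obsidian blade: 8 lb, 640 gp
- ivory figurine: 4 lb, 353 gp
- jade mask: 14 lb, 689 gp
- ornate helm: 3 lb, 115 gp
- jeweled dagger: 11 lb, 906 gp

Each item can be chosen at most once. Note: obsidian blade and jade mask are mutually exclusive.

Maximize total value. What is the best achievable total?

The ratio ordering already packs tightly: ivory figurine + ornate helm + jeweled dagger, 18 lb, 1374.

1374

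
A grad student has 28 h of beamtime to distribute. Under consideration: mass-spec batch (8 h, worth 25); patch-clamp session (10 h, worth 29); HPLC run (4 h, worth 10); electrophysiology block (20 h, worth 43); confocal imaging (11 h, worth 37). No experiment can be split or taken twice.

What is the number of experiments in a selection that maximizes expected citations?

Best achievable expected citations is 76.
One optimal bundle: patch-clamp session + HPLC run + confocal imaging (25 h).
Any selection reaching 76 contains exactly 3 experiments.

3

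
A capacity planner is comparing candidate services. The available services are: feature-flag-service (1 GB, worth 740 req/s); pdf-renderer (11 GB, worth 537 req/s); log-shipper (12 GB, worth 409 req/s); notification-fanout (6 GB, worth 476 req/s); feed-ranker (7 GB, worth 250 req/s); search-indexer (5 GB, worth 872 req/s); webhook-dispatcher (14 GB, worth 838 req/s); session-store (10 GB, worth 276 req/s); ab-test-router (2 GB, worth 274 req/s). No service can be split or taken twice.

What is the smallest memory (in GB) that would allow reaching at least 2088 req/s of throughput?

Need the lightest bundle worth ≥ 2088.
feature-flag-service + notification-fanout + search-indexer reaches 2088 using 12 GB.
Any bundle with less than 12 GB falls short of 2088.

12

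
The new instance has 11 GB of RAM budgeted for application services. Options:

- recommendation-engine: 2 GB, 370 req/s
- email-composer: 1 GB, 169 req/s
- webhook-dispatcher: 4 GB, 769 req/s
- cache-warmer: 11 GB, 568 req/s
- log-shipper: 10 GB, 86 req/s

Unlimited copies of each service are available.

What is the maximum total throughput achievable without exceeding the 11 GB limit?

2077

Best packing: recommendation-engine + email-composer + 2×webhook-dispatcher — 11 GB, 2077 total.
Nothing else within 11 GB beats 2077.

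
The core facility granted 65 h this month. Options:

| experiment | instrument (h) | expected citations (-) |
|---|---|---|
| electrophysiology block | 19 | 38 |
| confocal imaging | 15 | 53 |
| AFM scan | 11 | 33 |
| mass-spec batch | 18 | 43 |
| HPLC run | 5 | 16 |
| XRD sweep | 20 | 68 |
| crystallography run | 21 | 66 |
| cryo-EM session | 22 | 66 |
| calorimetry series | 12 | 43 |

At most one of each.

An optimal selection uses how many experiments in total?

The maximum expected citations within 65 h is 213.
confocal imaging + AFM scan + HPLC run + XRD sweep + calorimetry series hits 213 at 63 h.
All optima have 5 experiments.

5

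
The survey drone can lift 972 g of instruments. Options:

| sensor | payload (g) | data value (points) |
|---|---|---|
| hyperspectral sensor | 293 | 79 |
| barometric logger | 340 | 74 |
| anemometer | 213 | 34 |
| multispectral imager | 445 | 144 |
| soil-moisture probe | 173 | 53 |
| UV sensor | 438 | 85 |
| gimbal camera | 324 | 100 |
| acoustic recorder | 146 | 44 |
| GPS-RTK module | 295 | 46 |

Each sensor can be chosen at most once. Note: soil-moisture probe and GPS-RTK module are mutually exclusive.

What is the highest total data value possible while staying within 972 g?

297

Multispectral imager + soil-moisture probe + gimbal camera uses 942 of the 972 g and totals 297.
Next best is multispectral imager + gimbal camera + acoustic recorder at 288 (915 g) — short by 9.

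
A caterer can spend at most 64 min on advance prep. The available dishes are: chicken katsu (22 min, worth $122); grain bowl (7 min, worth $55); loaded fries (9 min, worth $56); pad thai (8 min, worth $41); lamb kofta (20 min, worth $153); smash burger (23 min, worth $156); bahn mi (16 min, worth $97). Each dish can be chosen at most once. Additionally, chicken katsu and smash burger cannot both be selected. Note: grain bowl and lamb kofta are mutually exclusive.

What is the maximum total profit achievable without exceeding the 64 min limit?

Taking loaded fries + pad thai + lamb kofta + smash burger: 60 min used, 406 in profit.
An exhaustive check of the 128 subsets confirms 406.

406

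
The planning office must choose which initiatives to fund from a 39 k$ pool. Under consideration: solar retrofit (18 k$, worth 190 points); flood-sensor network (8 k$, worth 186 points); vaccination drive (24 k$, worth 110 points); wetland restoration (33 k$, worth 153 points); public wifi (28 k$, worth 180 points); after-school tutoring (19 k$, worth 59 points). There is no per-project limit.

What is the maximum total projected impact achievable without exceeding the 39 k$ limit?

744

Density check — flood-sensor network 23.25, solar retrofit 10.56, public wifi 6.43 are the best per k$.
4×flood-sensor network uses 32 of the 39 k$ and totals 744.
No other feasible combination exceeds 744.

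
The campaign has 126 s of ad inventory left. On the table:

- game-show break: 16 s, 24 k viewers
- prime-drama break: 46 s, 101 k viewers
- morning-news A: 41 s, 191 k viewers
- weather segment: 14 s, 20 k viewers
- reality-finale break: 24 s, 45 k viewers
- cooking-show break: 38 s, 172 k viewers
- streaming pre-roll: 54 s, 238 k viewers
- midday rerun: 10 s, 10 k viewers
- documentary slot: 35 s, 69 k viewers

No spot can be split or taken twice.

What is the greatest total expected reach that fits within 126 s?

474

Greedy by ratio would take prime-drama break + morning-news A + cooking-show break: 125 s used, total 464.
Replace prime-drama break and cooking-show break with reality-finale break + streaming pre-roll: the trade gains 10 net, giving 474 at 119 s.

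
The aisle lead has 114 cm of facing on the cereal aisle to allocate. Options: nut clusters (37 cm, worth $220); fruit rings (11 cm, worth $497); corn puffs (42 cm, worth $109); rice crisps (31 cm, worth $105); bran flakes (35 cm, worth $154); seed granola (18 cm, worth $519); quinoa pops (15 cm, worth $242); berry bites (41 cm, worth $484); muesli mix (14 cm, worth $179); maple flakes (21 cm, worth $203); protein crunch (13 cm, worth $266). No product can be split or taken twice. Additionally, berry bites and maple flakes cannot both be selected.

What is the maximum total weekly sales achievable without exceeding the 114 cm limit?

2187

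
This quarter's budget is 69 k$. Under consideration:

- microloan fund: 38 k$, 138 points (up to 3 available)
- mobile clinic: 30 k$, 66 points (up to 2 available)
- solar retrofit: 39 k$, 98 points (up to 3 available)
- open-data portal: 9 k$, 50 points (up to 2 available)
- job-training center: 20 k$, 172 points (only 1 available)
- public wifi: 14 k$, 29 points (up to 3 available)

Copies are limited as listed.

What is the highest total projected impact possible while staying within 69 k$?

360

A density-first pass picks mobile clinic + 2×open-data portal + job-training center — 338 at 68 k$.
Dropping mobile clinic and open-data portal frees 39 k$; slotting in microloan fund (38 k$) lifts the total to 360 at 67 k$.
No other feasible combination exceeds 360.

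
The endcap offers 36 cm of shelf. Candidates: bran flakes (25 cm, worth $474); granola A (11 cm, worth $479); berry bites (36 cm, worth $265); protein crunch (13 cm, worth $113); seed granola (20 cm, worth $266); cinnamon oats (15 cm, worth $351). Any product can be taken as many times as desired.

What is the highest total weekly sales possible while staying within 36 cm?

1437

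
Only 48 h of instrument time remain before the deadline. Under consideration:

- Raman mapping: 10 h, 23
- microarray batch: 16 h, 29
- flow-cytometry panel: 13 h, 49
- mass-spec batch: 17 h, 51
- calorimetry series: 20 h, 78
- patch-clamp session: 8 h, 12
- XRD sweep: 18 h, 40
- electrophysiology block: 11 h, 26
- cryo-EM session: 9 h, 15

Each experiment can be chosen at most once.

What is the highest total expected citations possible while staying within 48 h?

155

The ratio heuristic lands on flow-cytometry panel + calorimetry series + electrophysiology block (153) but leaves 4 h idle.
Dropping flow-cytometry panel frees 13 h; slotting in mass-spec batch (17 h) lifts the total to 155 at 48 h.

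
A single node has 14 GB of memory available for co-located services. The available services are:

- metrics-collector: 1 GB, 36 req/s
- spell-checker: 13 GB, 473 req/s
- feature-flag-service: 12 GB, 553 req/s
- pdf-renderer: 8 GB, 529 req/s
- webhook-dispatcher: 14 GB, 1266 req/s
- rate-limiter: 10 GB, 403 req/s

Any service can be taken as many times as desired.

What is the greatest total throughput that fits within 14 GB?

Best packing: webhook-dispatcher — 14 GB, 1266 total.
No other feasible combination exceeds 1266.

1266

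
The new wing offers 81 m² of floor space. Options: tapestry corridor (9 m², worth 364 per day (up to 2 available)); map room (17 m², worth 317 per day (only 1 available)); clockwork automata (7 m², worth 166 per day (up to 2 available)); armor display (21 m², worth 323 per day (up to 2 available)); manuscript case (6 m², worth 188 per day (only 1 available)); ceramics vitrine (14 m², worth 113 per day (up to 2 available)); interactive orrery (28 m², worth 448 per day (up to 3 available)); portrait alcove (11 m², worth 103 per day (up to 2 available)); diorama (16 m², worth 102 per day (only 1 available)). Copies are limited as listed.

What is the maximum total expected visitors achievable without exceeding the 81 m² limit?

1894

Greedy by ratio would take 2×tapestry corridor + map room + 2×clockwork automata + armor display + manuscript case: 76 m² used, total 1888.
The 17 m² tied up in map room is better spent on armor display — total rises to 1894 (80 m²).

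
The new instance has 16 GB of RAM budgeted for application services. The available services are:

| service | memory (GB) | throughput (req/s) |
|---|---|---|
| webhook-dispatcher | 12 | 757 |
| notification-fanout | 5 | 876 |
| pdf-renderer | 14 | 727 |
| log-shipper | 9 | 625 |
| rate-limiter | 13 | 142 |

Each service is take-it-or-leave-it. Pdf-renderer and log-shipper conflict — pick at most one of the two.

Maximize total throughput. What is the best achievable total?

1501

The ratio ordering already packs tightly: notification-fanout + log-shipper, 14 GB, 1501.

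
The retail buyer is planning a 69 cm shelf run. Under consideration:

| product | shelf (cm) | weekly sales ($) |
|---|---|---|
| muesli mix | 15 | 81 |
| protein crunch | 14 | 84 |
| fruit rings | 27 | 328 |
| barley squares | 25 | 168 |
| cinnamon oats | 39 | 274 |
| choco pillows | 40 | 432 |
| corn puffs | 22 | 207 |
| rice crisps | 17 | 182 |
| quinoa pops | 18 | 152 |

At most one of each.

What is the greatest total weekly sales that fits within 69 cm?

760

Fruit rings + choco pillows uses 67 of the 69 cm and totals 760.
Runner-up fruit rings + corn puffs + rice crisps tops out at 717.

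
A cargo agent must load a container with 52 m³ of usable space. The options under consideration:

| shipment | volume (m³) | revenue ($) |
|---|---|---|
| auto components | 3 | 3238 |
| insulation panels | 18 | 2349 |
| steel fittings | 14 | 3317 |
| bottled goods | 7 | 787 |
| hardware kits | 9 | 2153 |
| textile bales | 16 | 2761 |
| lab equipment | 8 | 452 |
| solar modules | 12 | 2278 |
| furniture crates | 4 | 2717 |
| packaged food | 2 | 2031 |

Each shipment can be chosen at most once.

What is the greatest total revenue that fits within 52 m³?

16521

Auto components + steel fittings + bottled goods + hardware kits + solar modules + furniture crates + packaged food uses 51 of the 52 m³ and totals 16521.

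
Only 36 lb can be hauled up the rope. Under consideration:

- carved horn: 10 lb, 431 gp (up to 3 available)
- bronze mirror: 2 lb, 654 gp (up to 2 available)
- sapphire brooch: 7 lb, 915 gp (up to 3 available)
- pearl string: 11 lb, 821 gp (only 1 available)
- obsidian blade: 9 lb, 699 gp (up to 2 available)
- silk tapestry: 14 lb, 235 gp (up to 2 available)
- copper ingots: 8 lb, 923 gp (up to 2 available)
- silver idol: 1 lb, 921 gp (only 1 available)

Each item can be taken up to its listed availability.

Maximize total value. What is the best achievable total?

5905

Taking the top-ratio items first gives 2×bronze mirror + 3×sapphire brooch + copper ingots + silver idol for 5897 (34 lb).
Replace sapphire brooch with copper ingots: the trade gains 8 net, giving 5905 at 35 lb.
Nothing else within 36 lb beats 5905.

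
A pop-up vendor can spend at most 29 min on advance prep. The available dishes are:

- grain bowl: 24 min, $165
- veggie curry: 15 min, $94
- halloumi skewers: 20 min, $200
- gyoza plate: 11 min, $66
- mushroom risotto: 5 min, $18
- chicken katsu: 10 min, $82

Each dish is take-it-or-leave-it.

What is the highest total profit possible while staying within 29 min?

218

Taking halloumi skewers + mushroom risotto: 25 min used, 218 in profit.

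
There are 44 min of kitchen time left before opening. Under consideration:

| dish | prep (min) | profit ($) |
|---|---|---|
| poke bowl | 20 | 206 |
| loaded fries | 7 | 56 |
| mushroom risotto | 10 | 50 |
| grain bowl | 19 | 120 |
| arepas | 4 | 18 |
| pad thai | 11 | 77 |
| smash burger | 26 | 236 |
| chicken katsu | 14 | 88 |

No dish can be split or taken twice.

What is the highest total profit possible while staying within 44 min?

369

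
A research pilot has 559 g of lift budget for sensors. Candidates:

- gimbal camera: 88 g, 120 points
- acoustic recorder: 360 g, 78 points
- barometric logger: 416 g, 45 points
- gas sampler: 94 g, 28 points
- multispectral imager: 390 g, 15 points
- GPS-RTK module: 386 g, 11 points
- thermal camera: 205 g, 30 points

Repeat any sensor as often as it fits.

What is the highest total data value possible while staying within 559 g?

720

By data value per g: gimbal camera 1.36, gas sampler 0.30, acoustic recorder 0.22, thermal camera 0.15 lead.
The ratio ordering already packs tightly: 6×gimbal camera, 528 g, 720.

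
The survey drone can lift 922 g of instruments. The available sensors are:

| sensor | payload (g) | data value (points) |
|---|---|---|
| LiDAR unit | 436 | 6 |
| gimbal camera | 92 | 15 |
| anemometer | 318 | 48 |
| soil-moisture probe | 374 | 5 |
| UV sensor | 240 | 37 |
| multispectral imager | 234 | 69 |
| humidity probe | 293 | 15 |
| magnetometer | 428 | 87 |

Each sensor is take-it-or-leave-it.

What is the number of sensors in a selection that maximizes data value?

Optimal total is 193.
UV sensor + multispectral imager + magnetometer hits 193 at 902 g.
Every optimal selection uses 3 sensors.

3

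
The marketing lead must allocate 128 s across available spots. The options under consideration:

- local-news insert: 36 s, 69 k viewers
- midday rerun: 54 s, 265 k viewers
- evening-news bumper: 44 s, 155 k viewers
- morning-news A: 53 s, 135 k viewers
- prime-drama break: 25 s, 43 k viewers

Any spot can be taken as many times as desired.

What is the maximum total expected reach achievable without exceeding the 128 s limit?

530

Density check — midday rerun 4.91, evening-news bumper 3.52, morning-news A 2.55 are the best per s.
2×midday rerun uses 108 of the 128 s and totals 530.
The spare 20 s is too small for any remaining spot, and no exchange beats 530.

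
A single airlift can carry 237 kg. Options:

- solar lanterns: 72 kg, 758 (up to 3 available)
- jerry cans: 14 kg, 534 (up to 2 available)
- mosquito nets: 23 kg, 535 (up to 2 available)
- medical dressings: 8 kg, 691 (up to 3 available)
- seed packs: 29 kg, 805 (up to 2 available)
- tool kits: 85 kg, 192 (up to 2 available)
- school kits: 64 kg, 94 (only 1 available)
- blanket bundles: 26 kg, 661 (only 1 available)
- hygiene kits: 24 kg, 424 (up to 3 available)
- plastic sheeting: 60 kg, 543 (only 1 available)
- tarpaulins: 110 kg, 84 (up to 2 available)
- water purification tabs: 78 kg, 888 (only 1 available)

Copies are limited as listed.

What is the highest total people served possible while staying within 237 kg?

7330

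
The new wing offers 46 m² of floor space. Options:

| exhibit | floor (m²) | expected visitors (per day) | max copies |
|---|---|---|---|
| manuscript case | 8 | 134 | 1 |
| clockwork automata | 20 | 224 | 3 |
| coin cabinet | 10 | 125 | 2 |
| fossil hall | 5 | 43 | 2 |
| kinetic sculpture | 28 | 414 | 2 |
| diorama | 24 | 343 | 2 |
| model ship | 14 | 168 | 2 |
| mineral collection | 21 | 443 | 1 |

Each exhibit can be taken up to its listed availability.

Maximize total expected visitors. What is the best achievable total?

Taking the top-ratio exhibits first gives manuscript case + coin cabinet + fossil hall + mineral collection for 745 (44 m²).
The 23 m² tied up in manuscript case and coin cabinet and fossil hall is better spent on diorama — total rises to 786 (45 m²).
That's the maximum — no swap from here does better than 786.

786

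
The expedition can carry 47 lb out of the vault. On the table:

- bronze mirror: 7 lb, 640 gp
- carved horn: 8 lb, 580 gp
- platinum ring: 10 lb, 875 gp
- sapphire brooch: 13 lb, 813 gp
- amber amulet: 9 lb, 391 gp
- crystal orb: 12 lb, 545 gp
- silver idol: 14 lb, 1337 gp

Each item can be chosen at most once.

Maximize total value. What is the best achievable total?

3665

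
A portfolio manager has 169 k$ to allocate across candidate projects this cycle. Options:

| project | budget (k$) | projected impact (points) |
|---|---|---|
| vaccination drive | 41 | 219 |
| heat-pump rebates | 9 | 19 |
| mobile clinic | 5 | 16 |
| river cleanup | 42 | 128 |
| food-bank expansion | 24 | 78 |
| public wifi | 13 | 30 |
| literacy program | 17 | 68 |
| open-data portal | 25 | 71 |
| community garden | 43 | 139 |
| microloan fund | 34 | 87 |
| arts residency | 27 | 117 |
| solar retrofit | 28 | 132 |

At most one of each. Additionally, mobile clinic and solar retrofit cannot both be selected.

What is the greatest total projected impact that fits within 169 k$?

705

Ranking by ratio (projected impact/k$): vaccination drive 5.34, solar retrofit 4.71, arts residency 4.33.
Taking vaccination drive + public wifi + literacy program + community garden + arts residency + solar retrofit: 169 k$ used, 705 in projected impact.
Nothing else feasible within 169 k$ beats 705.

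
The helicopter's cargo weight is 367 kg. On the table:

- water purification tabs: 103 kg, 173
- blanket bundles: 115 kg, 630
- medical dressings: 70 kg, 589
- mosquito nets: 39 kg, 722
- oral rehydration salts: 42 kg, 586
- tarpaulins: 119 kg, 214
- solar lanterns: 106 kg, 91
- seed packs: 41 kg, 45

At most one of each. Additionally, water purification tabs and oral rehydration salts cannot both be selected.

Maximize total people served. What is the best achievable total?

By people served per kg: mosquito nets 18.51, oral rehydration salts 13.95, medical dressings 8.41, blanket bundles 5.48 lead.
Taking blanket bundles + medical dressings + mosquito nets + oral rehydration salts + seed packs: 307 kg used, 2572 in people served.

2572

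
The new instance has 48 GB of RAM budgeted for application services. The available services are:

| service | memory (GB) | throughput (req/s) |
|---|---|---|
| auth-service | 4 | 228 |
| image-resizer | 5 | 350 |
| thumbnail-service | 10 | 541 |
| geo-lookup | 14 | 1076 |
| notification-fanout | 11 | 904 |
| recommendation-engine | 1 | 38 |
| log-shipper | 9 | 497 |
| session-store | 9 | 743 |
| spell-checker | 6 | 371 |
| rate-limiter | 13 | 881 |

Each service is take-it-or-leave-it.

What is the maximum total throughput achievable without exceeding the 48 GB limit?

Greedy by ratio would take image-resizer + geo-lookup + notification-fanout + recommendation-engine + session-store + spell-checker: 46 GB used, total 3482.
The 11 GB tied up in image-resizer and spell-checker is better spent on rate-limiter — total rises to 3642 (48 GB).
The closest alternative, geo-lookup + notification-fanout + session-store + rate-limiter, reaches only 3604.

3642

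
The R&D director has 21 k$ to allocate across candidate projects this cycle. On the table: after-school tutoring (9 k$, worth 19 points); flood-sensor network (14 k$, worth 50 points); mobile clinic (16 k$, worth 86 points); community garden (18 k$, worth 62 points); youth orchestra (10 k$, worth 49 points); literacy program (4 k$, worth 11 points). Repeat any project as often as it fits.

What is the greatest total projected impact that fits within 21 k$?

98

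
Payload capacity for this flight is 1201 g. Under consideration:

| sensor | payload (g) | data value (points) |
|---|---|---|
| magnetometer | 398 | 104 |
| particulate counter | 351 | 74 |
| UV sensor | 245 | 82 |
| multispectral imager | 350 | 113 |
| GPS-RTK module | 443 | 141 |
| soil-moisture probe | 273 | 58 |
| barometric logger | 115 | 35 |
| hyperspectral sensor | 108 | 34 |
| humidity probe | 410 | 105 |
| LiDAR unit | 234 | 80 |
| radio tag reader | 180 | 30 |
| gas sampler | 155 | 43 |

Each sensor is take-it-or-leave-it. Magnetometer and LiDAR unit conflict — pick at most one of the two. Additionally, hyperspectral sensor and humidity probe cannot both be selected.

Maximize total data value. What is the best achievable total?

Greedy by ratio would take UV sensor + multispectral imager + barometric logger + hyperspectral sensor + LiDAR unit: 1052 g used, total 344.
Dropping multispectral imager and hyperspectral sensor frees 458 g; slotting in GPS-RTK module + gas sampler (598 g) lifts the total to 381 at 1192 g.
An exhaustive check of the 4096 subsets confirms 381.

381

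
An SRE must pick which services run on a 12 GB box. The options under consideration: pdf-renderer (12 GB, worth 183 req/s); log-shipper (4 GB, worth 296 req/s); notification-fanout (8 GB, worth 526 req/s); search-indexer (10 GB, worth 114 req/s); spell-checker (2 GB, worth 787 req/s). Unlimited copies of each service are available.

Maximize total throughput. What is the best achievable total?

4722

6×spell-checker uses 12 of the 12 GB and totals 4722.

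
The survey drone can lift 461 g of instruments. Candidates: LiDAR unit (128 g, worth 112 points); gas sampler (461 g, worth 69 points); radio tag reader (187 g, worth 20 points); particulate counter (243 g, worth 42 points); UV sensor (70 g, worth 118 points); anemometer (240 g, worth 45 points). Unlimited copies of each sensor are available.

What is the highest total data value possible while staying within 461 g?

708

The ratio ordering already packs tightly: 6×UV sensor, 420 g, 708.
Nothing else within 461 g beats 708.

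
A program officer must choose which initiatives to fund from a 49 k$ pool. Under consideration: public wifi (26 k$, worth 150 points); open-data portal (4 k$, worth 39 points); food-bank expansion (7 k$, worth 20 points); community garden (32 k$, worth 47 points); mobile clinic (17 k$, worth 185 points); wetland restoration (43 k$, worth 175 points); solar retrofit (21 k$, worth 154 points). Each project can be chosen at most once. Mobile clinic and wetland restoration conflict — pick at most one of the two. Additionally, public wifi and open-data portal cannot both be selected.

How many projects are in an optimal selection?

4

The maximum projected impact within 49 k$ is 398.
open-data portal + food-bank expansion + mobile clinic + solar retrofit hits 398 at 49 k$.
Every optimal selection uses 4 projects.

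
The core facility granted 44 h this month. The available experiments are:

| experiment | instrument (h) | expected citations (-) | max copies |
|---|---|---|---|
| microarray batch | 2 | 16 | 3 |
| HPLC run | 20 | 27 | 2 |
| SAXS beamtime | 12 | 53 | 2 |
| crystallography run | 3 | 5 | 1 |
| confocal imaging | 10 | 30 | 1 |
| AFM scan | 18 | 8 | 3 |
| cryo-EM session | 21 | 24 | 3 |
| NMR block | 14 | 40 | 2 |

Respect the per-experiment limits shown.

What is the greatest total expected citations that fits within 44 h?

Greedy by ratio would take 3×microarray batch + 2×SAXS beamtime + crystallography run + confocal imaging: 43 h used, total 189.
The 13 h tied up in crystallography run and confocal imaging is better spent on NMR block — total rises to 194 (44 h).
Nothing else within 44 h beats 194.

194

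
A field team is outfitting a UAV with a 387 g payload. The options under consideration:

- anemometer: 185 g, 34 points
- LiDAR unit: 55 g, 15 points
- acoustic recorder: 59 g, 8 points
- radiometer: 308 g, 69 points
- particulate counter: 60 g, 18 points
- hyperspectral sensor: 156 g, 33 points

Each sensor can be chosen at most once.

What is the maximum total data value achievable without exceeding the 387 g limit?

Density check — particulate counter 0.30, LiDAR unit 0.27, radiometer 0.22 are the best per g.
Filling by ratio: LiDAR unit + acoustic recorder + particulate counter + hyperspectral sensor for 74, with 57 g left unused.
Replace LiDAR unit and acoustic recorder and hyperspectral sensor with radiometer: the trade gains 13 net, giving 87 at 368 g.

87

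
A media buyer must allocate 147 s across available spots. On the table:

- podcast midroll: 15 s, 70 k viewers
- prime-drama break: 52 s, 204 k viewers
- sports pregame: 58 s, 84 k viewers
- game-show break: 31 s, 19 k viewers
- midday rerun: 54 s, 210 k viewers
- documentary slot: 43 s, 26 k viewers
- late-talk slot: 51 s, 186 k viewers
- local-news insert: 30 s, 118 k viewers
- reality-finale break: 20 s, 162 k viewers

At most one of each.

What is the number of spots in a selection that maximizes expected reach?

The maximum expected reach within 147 s is 646.
podcast midroll + prime-drama break + midday rerun + reality-finale break hits 646 at 141 s.
All optima have 4 spots.

4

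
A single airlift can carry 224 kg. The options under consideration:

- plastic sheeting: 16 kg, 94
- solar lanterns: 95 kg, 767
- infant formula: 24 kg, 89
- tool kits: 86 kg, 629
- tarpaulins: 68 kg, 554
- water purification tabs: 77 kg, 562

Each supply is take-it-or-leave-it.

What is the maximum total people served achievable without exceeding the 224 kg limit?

1579

Filling by ratio: plastic sheeting + solar lanterns + infant formula + tarpaulins for 1504, with 21 kg left unused.
The 68 kg tied up in tarpaulins is better spent on tool kits — total rises to 1579 (221 kg).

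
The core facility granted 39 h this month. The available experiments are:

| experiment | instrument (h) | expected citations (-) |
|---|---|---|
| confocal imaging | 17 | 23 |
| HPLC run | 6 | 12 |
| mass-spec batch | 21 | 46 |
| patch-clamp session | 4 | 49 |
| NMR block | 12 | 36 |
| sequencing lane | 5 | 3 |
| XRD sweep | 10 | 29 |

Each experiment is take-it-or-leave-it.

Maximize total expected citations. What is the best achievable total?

131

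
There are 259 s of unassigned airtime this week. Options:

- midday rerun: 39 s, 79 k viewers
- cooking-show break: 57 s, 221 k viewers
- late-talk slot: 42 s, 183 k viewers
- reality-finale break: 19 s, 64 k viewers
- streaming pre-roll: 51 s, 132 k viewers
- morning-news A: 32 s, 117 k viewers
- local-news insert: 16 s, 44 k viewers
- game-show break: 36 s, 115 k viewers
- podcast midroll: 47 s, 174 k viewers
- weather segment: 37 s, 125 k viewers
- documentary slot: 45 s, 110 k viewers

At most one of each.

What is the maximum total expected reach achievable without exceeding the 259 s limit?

Greedy by ratio would take cooking-show break + late-talk slot + reality-finale break + morning-news A + local-news insert + podcast midroll + weather segment: 250 s used, total 928.
Dropping reality-finale break and local-news insert frees 35 s; slotting in game-show break (36 s) lifts the total to 935 at 251 s.
Next best is cooking-show break + late-talk slot + reality-finale break + morning-news A + local-news insert + podcast midroll + weather segment at 928 (250 s) — short by 7.

935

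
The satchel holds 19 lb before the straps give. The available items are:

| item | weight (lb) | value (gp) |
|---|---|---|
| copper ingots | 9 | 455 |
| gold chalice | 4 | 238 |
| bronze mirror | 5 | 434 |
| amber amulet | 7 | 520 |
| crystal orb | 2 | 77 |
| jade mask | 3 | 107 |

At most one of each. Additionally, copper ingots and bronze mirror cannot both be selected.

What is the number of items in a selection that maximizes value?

The maximum value within 19 lb is 1299.
For example gold chalice + bronze mirror + amber amulet + jade mask achieves it, using 19 lb.
All optima have 4 items.

4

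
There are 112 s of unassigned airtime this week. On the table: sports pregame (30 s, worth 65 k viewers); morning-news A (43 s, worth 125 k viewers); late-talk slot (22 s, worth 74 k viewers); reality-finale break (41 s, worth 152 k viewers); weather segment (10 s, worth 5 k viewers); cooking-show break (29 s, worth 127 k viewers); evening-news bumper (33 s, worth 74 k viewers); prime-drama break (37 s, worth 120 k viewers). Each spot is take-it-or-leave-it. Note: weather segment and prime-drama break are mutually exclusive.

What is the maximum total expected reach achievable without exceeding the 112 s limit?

399

Filling by ratio: late-talk slot + reality-finale break + weather segment + cooking-show break for 358, with 10 s left unused.
Dropping late-talk slot and weather segment frees 32 s; slotting in prime-drama break (37 s) lifts the total to 399 at 107 s.
Every other selection either busts 112 s or breaks a pairing rule or fails to beat 399.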